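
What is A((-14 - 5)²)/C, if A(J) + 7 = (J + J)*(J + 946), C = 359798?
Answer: 943647/359798 ≈ 2.6227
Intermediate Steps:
A(J) = -7 + 2*J*(946 + J) (A(J) = -7 + (J + J)*(J + 946) = -7 + (2*J)*(946 + J) = -7 + 2*J*(946 + J))
A((-14 - 5)²)/C = (-7 + 2*((-14 - 5)²)² + 1892*(-14 - 5)²)/359798 = (-7 + 2*((-19)²)² + 1892*(-19)²)*(1/359798) = (-7 + 2*361² + 1892*361)*(1/359798) = (-7 + 2*130321 + 683012)*(1/359798) = (-7 + 260642 + 683012)*(1/359798) = 943647*(1/359798) = 943647/359798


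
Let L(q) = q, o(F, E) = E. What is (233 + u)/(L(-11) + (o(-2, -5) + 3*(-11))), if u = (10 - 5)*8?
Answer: -39/7 ≈ -5.5714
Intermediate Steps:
u = 40 (u = 5*8 = 40)
(233 + u)/(L(-11) + (o(-2, -5) + 3*(-11))) = (233 + 40)/(-11 + (-5 + 3*(-11))) = 273/(-11 + (-5 - 33)) = 273/(-11 - 38) = 273/(-49) = 273*(-1/49) = -39/7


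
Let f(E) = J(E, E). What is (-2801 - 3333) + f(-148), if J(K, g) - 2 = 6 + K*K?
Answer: 15778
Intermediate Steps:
J(K, g) = 8 + K**2 (J(K, g) = 2 + (6 + K*K) = 2 + (6 + K**2) = 8 + K**2)
f(E) = 8 + E**2
(-2801 - 3333) + f(-148) = (-2801 - 3333) + (8 + (-148)**2) = -6134 + (8 + 21904) = -6134 + 21912 = 15778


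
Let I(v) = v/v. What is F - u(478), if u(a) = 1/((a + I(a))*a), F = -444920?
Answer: -101869773041/228962 ≈ -4.4492e+5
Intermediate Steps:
I(v) = 1
u(a) = 1/(a*(1 + a)) (u(a) = 1/((a + 1)*a) = 1/((1 + a)*a) = 1/(a*(1 + a)))
F - u(478) = -444920 - 1/(478*(1 + 478)) = -444920 - 1/(478*479) = -444920 - 1*1/228962 = -444920 - 1/228962 = -101869773041/228962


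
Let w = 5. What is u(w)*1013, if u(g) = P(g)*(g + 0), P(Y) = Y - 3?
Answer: 10130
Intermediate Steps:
P(Y) = -3 + Y
u(g) = g*(-3 + g) (u(g) = (-3 + g)*(g + 0) = (-3 + g)*g = g*(-3 + g))
u(w)*1013 = (5*(-3 + 5))*1013 = (5*2)*1013 = 10*1013 = 10130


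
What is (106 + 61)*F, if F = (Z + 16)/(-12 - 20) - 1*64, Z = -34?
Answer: -169505/16 ≈ -10594.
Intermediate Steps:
F = -1015/16 (F = (-34 + 16)/(-12 - 20) - 1*64 = -18/(-32) - 64 = -18*(-1/32) - 64 = 9/16 - 64 = -1015/16 ≈ -63.438)
(106 + 61)*F = (106 + 61)*(-1015/16) = 167*(-1015/16) = -169505/16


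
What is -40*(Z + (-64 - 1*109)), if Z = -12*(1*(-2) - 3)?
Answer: 4520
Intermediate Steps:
Z = 60 (Z = -12*(-2 - 3) = -12*(-5) = 60)
-40*(Z + (-64 - 1*109)) = -40*(60 + (-64 - 1*109)) = -40*(60 + (-64 - 109)) = -40*(60 - 173) = -40*(-113) = 4520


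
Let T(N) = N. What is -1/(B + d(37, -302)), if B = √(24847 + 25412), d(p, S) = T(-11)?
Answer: -1/4558 - √50259/50138 ≈ -0.0046908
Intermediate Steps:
d(p, S) = -11
B = √50259 ≈ 224.19
-1/(B + d(37, -302)) = -1/(√50259 - 11) = -1/(-11 + √50259)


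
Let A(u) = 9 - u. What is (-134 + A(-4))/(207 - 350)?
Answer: 11/13 ≈ 0.84615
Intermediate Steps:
(-134 + A(-4))/(207 - 350) = (-134 + (9 - 1*(-4)))/(207 - 350) = (-134 + (9 + 4))/(-143) = (-134 + 13)*(-1/143) = -121*(-1/143) = 11/13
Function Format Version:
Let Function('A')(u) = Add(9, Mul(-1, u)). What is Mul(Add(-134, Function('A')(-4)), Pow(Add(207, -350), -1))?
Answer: Rational(11, 13) ≈ 0.84615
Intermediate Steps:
Mul(Add(-134, Function('A')(-4)), Pow(Add(207, -350), -1)) = Mul(Add(-134, Add(9, Mul(-1, -4))), Pow(Add(207, -350), -1)) = Mul(Add(-134, Add(9, 4)), Pow(-143, -1)) = Mul(Add(-134, 13), Rational(-1, 143)) = Mul(-121, Rational(-1, 143)) = Rational(11, 13)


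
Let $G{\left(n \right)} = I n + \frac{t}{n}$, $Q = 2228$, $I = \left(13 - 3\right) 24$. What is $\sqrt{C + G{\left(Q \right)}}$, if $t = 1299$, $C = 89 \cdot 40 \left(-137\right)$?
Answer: $\frac{\sqrt{58327535543}}{1114} \approx 216.8$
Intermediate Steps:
$I = 240$ ($I = 10 \cdot 24 = 240$)
$C = -487720$ ($C = 3560 \left(-137\right) = -487720$)
$G{\left(n \right)} = 240 n + \frac{1299}{n}$
$\sqrt{C + G{\left(Q \right)}} = \sqrt{-487720 + \left(240 \cdot 2228 + \frac{1299}{2228}\right)} = \sqrt{-487720 + \left(534720 + 1299 \cdot \frac{1}{2228}\right)} = \sqrt{-487720 + \left(534720 + \frac{1299}{2228}\right)} = \sqrt{-487720 + \frac{1191357459}{2228}} = \sqrt{\frac{104717299}{2228}} = \frac{\sqrt{58327535543}}{1114}$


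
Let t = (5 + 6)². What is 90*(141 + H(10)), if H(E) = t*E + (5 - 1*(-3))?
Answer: 122310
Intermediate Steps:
t = 121 (t = 11² = 121)
H(E) = 8 + 121*E (H(E) = 121*E + (5 - 1*(-3)) = 121*E + (5 + 3) = 121*E + 8 = 8 + 121*E)
90*(141 + H(10)) = 90*(141 + (8 + 121*10)) = 90*(141 + (8 + 1210)) = 90*(141 + 1218) = 90*1359 = 122310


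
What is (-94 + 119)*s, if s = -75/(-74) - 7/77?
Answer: 18775/814 ≈ 23.065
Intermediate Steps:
s = 751/814 (s = -75*(-1/74) - 7*1/77 = 75/74 - 1/11 = 751/814 ≈ 0.92260)
(-94 + 119)*s = (-94 + 119)*(751/814) = 25*(751/814) = 18775/814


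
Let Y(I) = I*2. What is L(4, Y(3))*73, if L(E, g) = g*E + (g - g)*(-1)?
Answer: 1752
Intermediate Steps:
Y(I) = 2*I
L(E, g) = E*g (L(E, g) = E*g + 0*(-1) = E*g + 0 = E*g)
L(4, Y(3))*73 = (4*(2*3))*73 = (4*6)*73 = 24*73 = 1752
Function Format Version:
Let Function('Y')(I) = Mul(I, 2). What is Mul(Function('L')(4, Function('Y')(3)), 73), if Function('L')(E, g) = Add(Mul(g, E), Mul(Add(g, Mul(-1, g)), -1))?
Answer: 1752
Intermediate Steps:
Function('Y')(I) = Mul(2, I)
Function('L')(E, g) = Mul(E, g) (Function('L')(E, g) = Add(Mul(E, g), Mul(0, -1)) = Add(Mul(E, g), 0) = Mul(E, g))
Mul(Function('L')(4, Function('Y')(3)), 73) = Mul(Mul(4, Mul(2, 3)), 73) = Mul(Mul(4, 6), 73) = Mul(24, 73) = 1752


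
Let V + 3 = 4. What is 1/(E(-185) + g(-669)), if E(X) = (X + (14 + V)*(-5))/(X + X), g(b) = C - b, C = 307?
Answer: 37/36138 ≈ 0.0010239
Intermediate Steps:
V = 1 (V = -3 + 4 = 1)
g(b) = 307 - b
E(X) = (-75 + X)/(2*X) (E(X) = (X + (14 + 1)*(-5))/(X + X) = (X + 15*(-5))/((2*X)) = (X - 75)*(1/(2*X)) = (-75 + X)*(1/(2*X)) = (-75 + X)/(2*X))
1/(E(-185) + g(-669)) = 1/((½)*(-75 - 185)/(-185) + (307 - 1*(-669))) = 1/((½)*(-1/185)*(-260) + (307 + 669)) = 1/(26/37 + 976) = 1/(36138/37) = 37/36138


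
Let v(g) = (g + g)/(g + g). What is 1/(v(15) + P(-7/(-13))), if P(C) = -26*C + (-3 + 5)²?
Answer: -⅑ ≈ -0.11111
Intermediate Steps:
v(g) = 1 (v(g) = (2*g)/((2*g)) = (2*g)*(1/(2*g)) = 1)
P(C) = 4 - 26*C (P(C) = -26*C + 2² = -26*C + 4 = 4 - 26*C)
1/(v(15) + P(-7/(-13))) = 1/(1 + (4 - (-182)/(-13))) = 1/(1 + (4 - (-182)*(-1)/13)) = 1/(1 + (4 - 26*7/13)) = 1/(1 + (4 - 14)) = 1/(1 - 10) = 1/(-9) = -⅑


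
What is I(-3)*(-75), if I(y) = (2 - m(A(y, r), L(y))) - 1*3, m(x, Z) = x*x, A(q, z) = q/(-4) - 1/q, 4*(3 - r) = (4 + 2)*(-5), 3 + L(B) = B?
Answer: 7825/48 ≈ 163.02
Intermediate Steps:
L(B) = -3 + B
r = 21/2 (r = 3 - (4 + 2)*(-5)/4 = 3 - 3*(-5)/2 = 3 - ¼*(-30) = 3 + 15/2 = 21/2 ≈ 10.500)
A(q, z) = -1/q - q/4 (A(q, z) = q*(-¼) - 1/q = -q/4 - 1/q = -1/q - q/4)
m(x, Z) = x²
I(y) = -1 - (-1/y - y/4)² (I(y) = (2 - (-1/y - y/4)²) - 1*3 = (2 - (-1/y - y/4)²) - 3 = -1 - (-1/y - y/4)²)
I(-3)*(-75) = (-3/2 - 1/(-3)² - 1/16*(-3)²)*(-75) = (-3/2 - 1*⅑ - 1/16*9)*(-75) = (-3/2 - ⅑ - 9/16)*(-75) = -313/144*(-75) = 7825/48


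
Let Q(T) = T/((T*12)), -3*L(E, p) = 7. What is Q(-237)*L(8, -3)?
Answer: -7/36 ≈ -0.19444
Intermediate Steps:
L(E, p) = -7/3 (L(E, p) = -1/3*7 = -7/3)
Q(T) = 1/12 (Q(T) = T/((12*T)) = T*(1/(12*T)) = 1/12)
Q(-237)*L(8, -3) = (1/12)*(-7/3) = -7/36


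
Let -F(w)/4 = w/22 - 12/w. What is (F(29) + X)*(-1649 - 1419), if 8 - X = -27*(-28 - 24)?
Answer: 1369794504/319 ≈ 4.2940e+6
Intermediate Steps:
X = -1396 (X = 8 - (-27)*(-28 - 24) = 8 - (-27)*(-52) = 8 - 1*1404 = 8 - 1404 = -1396)
F(w) = 48/w - 2*w/11 (F(w) = -4*(w/22 - 12/w) = -4*(-12/w + w/22) = 48/w - 2*w/11)
(F(29) + X)*(-1649 - 1419) = ((48/29 - 2/11*29) - 1396)*(-1649 - 1419) = ((48*(1/29) - 58/11) - 1396)*(-3068) = ((48/29 - 58/11) - 1396)*(-3068) = (-1154/319 - 1396)*(-3068) = -446478/319*(-3068) = 1369794504/319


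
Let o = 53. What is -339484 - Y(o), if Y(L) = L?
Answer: -339537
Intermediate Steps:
-339484 - Y(o) = -339484 - 1*53 = -339484 - 53 = -339537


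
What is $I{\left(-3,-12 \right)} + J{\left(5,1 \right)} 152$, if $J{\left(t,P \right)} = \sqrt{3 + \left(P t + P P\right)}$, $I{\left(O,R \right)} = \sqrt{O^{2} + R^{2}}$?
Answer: $456 + 3 \sqrt{17} \approx 468.37$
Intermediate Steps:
$J{\left(t,P \right)} = \sqrt{3 + P^{2} + P t}$ ($J{\left(t,P \right)} = \sqrt{3 + \left(P t + P^{2}\right)} = \sqrt{3 + \left(P^{2} + P t\right)} = \sqrt{3 + P^{2} + P t}$)
$I{\left(-3,-12 \right)} + J{\left(5,1 \right)} 152 = \sqrt{\left(-3\right)^{2} + \left(-12\right)^{2}} + \sqrt{3 + 1^{2} + 1 \cdot 5} \cdot 152 = \sqrt{9 + 144} + \sqrt{3 + 1 + 5} \cdot 152 = \sqrt{153} + \sqrt{9} \cdot 152 = 3 \sqrt{17} + 3 \cdot 152 = 3 \sqrt{17} + 456 = 456 + 3 \sqrt{17}$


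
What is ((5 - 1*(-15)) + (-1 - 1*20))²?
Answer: 1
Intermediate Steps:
((5 - 1*(-15)) + (-1 - 1*20))² = ((5 + 15) + (-1 - 20))² = (20 - 21)² = (-1)² = 1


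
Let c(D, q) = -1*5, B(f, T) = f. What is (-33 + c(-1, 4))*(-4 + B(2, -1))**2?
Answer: -152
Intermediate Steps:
c(D, q) = -5
(-33 + c(-1, 4))*(-4 + B(2, -1))**2 = (-33 - 5)*(-4 + 2)**2 = -38*(-2)**2 = -38*4 = -152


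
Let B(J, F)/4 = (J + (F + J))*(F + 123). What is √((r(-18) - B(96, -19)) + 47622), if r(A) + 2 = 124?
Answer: 4*I*√1514 ≈ 155.64*I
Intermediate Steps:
r(A) = 122 (r(A) = -2 + 124 = 122)
B(J, F) = 4*(123 + F)*(F + 2*J) (B(J, F) = 4*((J + (F + J))*(F + 123)) = 4*((F + 2*J)*(123 + F)) = 4*((123 + F)*(F + 2*J)) = 4*(123 + F)*(F + 2*J))
√((r(-18) - B(96, -19)) + 47622) = √((122 - (4*(-19)² + 492*(-19) + 984*96 + 8*(-19)*96)) + 47622) = √((122 - (4*361 - 9348 + 94464 - 14592)) + 47622) = √((122 - (1444 - 9348 + 94464 - 14592)) + 47622) = √((122 - 1*71968) + 47622) = √((122 - 71968) + 47622) = √(-71846 + 47622) = √(-24224) = 4*I*√1514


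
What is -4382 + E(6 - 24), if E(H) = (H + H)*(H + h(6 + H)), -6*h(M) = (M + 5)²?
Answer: -3440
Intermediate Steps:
h(M) = -(5 + M)²/6 (h(M) = -(M + 5)²/6 = -(5 + M)²/6)
E(H) = 2*H*(H - (11 + H)²/6) (E(H) = (H + H)*(H - (5 + (6 + H))²/6) = (2*H)*(H - (11 + H)²/6) = 2*H*(H - (11 + H)²/6))
-4382 + E(6 - 24) = -4382 + (6 - 24)*(-(11 + (6 - 24))² + 6*(6 - 24))/3 = -4382 + (⅓)*(-18)*(-(11 - 18)² + 6*(-18)) = -4382 + (⅓)*(-18)*(-1*(-7)² - 108) = -4382 + (⅓)*(-18)*(-1*49 - 108) = -4382 + (⅓)*(-18)*(-49 - 108) = -4382 + (⅓)*(-18)*(-157) = -4382 + 942 = -3440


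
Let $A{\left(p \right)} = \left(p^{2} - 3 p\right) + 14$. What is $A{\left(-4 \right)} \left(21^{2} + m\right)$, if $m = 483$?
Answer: $38808$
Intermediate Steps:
$A{\left(p \right)} = 14 + p^{2} - 3 p$
$A{\left(-4 \right)} \left(21^{2} + m\right) = \left(14 + \left(-4\right)^{2} - -12\right) \left(21^{2} + 483\right) = \left(14 + 16 + 12\right) \left(441 + 483\right) = 42 \cdot 924 = 38808$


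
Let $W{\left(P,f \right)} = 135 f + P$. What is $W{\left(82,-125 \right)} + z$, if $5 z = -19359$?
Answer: $- \frac{103324}{5} \approx -20665.0$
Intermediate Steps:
$z = - \frac{19359}{5}$ ($z = \frac{1}{5} \left(-19359\right) = - \frac{19359}{5} \approx -3871.8$)
$W{\left(P,f \right)} = P + 135 f$
$W{\left(82,-125 \right)} + z = \left(82 + 135 \left(-125\right)\right) - \frac{19359}{5} = \left(82 - 16875\right) - \frac{19359}{5} = -16793 - \frac{19359}{5} = - \frac{103324}{5}$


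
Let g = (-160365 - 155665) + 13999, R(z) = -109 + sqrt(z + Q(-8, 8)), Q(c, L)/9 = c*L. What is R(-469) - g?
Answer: 301922 + I*sqrt(1045) ≈ 3.0192e+5 + 32.326*I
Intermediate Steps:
Q(c, L) = 9*L*c (Q(c, L) = 9*(c*L) = 9*(L*c) = 9*L*c)
R(z) = -109 + sqrt(-576 + z) (R(z) = -109 + sqrt(z + 9*8*(-8)) = -109 + sqrt(z - 576) = -109 + sqrt(-576 + z))
g = -302031 (g = -316030 + 13999 = -302031)
R(-469) - g = (-109 + sqrt(-576 - 469)) - 1*(-302031) = (-109 + sqrt(-1045)) + 302031 = (-109 + I*sqrt(1045)) + 302031 = 301922 + I*sqrt(1045)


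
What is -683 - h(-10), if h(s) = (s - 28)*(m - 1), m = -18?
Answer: -1405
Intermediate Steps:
h(s) = 532 - 19*s (h(s) = (s - 28)*(-18 - 1) = (-28 + s)*(-19) = 532 - 19*s)
-683 - h(-10) = -683 - (532 - 19*(-10)) = -683 - (532 + 190) = -683 - 1*722 = -683 - 722 = -1405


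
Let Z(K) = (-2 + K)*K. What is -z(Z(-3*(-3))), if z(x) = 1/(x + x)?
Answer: -1/126 ≈ -0.0079365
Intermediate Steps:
Z(K) = K*(-2 + K)
z(x) = 1/(2*x)
-z(Z(-3*(-3))) = -1/(2*((-3*(-3))*(-2 - 3*(-3)))) = -1/(2*(9*(-2 + 9))) = -1/(2*(9*7)) = -1/(2*63) = -1*1/126 = -1/126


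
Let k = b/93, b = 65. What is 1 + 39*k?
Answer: 876/31 ≈ 28.258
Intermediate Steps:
k = 65/93 ≈ 0.69893
1 + 39*k = 1 + 39*(65/93) = 1 + 845/31 = 876/31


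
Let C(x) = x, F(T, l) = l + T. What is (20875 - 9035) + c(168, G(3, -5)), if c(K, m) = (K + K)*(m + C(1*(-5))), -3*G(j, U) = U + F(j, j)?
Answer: 10048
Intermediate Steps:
F(T, l) = T + l
G(j, U) = -2*j/3 - U/3 (G(j, U) = -(U + (j + j))/3 = -(U + 2*j)/3 = -2*j/3 - U/3)
c(K, m) = 2*K*(-5 + m) (c(K, m) = (K + K)*(m + 1*(-5)) = (2*K)*(m - 5) = (2*K)*(-5 + m) = 2*K*(-5 + m))
(20875 - 9035) + c(168, G(3, -5)) = (20875 - 9035) + 2*168*(-5 + (-2/3*3 - 1/3*(-5))) = 11840 + 2*168*(-5 + (-2 + 5/3)) = 11840 + 2*168*(-5 - 1/3) = 11840 + 2*168*(-16/3) = 11840 - 1792 = 10048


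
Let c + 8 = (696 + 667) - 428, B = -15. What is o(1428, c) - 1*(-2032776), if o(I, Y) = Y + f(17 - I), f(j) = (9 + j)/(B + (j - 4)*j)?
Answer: 2030194861624/998275 ≈ 2.0337e+6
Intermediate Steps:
f(j) = (9 + j)/(-15 + j*(-4 + j)) (f(j) = (9 + j)/(-15 + (j - 4)*j) = (9 + j)/(-15 + (-4 + j)*j) = (9 + j)/(-15 + j*(-4 + j)))
c = 927 (c = -8 + ((696 + 667) - 428) = -8 + (1363 - 428) = -8 + 935 = 927)
o(I, Y) = Y + (26 - I)/(-83 + (17 - I)² + 4*I) (o(I, Y) = Y + (9 + (17 - I))/(-15 + (17 - I)² - 4*(17 - I)) = Y + (26 - I)/(-15 + (17 - I)² + (-68 + 4*I)) = Y + (26 - I)/(-83 + (17 - I)² + 4*I))
o(1428, c) - 1*(-2032776) = (26 - 1*1428 + 927*(-83 + (-17 + 1428)² + 4*1428))/(-83 + (-17 + 1428)² + 4*1428) - 1*(-2032776) = (26 - 1428 + 927*(-83 + 1411² + 5712))/(-83 + 1411² + 5712) + 2032776 = (26 - 1428 + 927*(-83 + 1990921 + 5712))/(-83 + 1990921 + 5712) + 2032776 = (26 - 1428 + 927*1996550)/1996550 + 2032776 = (26 - 1428 + 1850801850)/1996550 + 2032776 = (1/1996550)*1850800448 + 2032776 = 925400224/998275 + 2032776 = 2030194861624/998275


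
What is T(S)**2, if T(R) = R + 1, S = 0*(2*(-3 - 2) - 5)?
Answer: 1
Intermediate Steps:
S = 0 (S = 0*(2*(-5) - 5) = 0*(-10 - 5) = 0*(-15) = 0)
T(R) = 1 + R
T(S)**2 = (1 + 0)**2 = 1**2 = 1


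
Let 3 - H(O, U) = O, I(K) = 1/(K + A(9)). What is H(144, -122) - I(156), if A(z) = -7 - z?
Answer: -19741/140 ≈ -141.01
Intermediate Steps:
I(K) = 1/(-16 + K) (I(K) = 1/(K + (-7 - 1*9)) = 1/(K + (-7 - 9)) = 1/(K - 16) = 1/(-16 + K))
H(O, U) = 3 - O
H(144, -122) - I(156) = (3 - 1*144) - 1/(-16 + 156) = (3 - 144) - 1/140 = -141 - 1*1/140 = -141 - 1/140 = -19741/140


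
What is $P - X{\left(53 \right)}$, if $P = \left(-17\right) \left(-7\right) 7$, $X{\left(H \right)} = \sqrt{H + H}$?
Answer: $833 - \sqrt{106} \approx 822.7$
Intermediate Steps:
$X{\left(H \right)} = \sqrt{2} \sqrt{H}$ ($X{\left(H \right)} = \sqrt{2 H} = \sqrt{2} \sqrt{H}$)
$P = 833$ ($P = 119 \cdot 7 = 833$)
$P - X{\left(53 \right)} = 833 - \sqrt{2} \sqrt{53} = 833 - \sqrt{106}$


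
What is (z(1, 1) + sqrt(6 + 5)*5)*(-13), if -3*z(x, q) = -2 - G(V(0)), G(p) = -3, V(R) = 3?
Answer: 13/3 - 65*sqrt(11) ≈ -211.25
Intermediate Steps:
z(x, q) = -1/3 (z(x, q) = -(-2 - 1*(-3))/3 = -(-2 + 3)/3 = -1/3*1 = -1/3)
(z(1, 1) + sqrt(6 + 5)*5)*(-13) = (-1/3 + sqrt(6 + 5)*5)*(-13) = (-1/3 + sqrt(11)*5)*(-13) = (-1/3 + 5*sqrt(11))*(-13) = 13/3 - 65*sqrt(11)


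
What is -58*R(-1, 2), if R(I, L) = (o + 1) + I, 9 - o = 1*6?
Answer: -174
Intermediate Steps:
o = 3 (o = 9 - 6 = 3)
R(I, L) = 4 + I (R(I, L) = (3 + 1) + I = 4 + I)
-58*R(-1, 2) = -58*(4 - 1) = -58*3 = -174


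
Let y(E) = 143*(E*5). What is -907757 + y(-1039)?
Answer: -1650642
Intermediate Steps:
y(E) = 715*E (y(E) = 143*(5*E) = 715*E)
-907757 + y(-1039) = -907757 + 715*(-1039) = -907757 - 742885 = -1650642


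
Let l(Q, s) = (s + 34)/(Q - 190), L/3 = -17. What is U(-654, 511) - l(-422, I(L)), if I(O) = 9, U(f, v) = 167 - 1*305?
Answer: -84413/612 ≈ -137.93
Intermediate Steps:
L = -51 (L = 3*(-17) = -51)
U(f, v) = -138 (U(f, v) = 167 - 305 = -138)
l(Q, s) = (34 + s)/(-190 + Q)
U(-654, 511) - l(-422, I(L)) = -138 - (34 + 9)/(-190 - 422) = -138 - 43/(-612) = -138 - (-1)*43/612 = -138 - 1*(-43/612) = -138 + 43/612 = -84413/612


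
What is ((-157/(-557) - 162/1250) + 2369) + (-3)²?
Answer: 827894258/348125 ≈ 2378.2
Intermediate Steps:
((-157/(-557) - 162/1250) + 2369) + (-3)² = ((-157*(-1/557) - 162*1/1250) + 2369) + 9 = ((157/557 - 81/625) + 2369) + 9 = (53008/348125 + 2369) + 9 = 824761133/348125 + 9 = 827894258/348125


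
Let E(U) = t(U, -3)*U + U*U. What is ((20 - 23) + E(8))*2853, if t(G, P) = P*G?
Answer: -373743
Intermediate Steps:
t(G, P) = G*P
E(U) = -2*U² (E(U) = (U*(-3))*U + U*U = (-3*U)*U + U² = -3*U² + U² = -2*U²)
((20 - 23) + E(8))*2853 = ((20 - 23) - 2*8²)*2853 = (-3 - 2*64)*2853 = (-3 - 128)*2853 = -131*2853 = -373743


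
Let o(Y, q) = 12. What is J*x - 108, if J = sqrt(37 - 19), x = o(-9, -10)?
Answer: -108 + 36*sqrt(2) ≈ -57.088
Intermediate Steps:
x = 12
J = 3*sqrt(2) (J = sqrt(18) = 3*sqrt(2) ≈ 4.2426)
J*x - 108 = (3*sqrt(2))*12 - 108 = 36*sqrt(2) - 108 = -108 + 36*sqrt(2)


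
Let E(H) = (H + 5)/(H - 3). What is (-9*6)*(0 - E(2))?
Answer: -378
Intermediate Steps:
E(H) = (5 + H)/(-3 + H)
(-9*6)*(0 - E(2)) = (-9*6)*(0 - (5 + 2)/(-3 + 2)) = -54*(0 - 7/(-1)) = -54*(0 - (-1)*7) = -54*(0 - 1*(-7)) = -54*(0 + 7) = -54*7 = -378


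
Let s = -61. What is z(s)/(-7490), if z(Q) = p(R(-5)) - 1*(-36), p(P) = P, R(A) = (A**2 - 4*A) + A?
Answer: -38/3745 ≈ -0.010147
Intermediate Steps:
R(A) = A**2 - 3*A
z(Q) = 76 (z(Q) = -5*(-3 - 5) - 1*(-36) = -5*(-8) + 36 = 40 + 36 = 76)
z(s)/(-7490) = 76/(-7490) = 76*(-1/7490) = -38/3745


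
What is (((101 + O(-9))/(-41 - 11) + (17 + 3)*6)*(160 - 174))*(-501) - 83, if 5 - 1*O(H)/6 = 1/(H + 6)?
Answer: 21415091/26 ≈ 8.2366e+5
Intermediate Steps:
O(H) = 30 - 6/(6 + H) (O(H) = 30 - 6/(H + 6) = 30 - 6/(6 + H))
(((101 + O(-9))/(-41 - 11) + (17 + 3)*6)*(160 - 174))*(-501) - 83 = (((101 + 6*(29 + 5*(-9))/(6 - 9))/(-41 - 11) + (17 + 3)*6)*(160 - 174))*(-501) - 83 = (((101 + 6*(29 - 45)/(-3))/(-52) + 20*6)*(-14))*(-501) - 83 = (((101 + 6*(-⅓)*(-16))*(-1/52) + 120)*(-14))*(-501) - 83 = (((101 + 32)*(-1/52) + 120)*(-14))*(-501) - 83 = ((133*(-1/52) + 120)*(-14))*(-501) - 83 = ((-133/52 + 120)*(-14))*(-501) - 83 = ((6107/52)*(-14))*(-501) - 83 = -42749/26*(-501) - 83 = 21417249/26 - 83 = 21415091/26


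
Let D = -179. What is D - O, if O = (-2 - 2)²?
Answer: -195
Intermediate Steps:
O = 16 (O = (-4)² = 16)
D - O = -179 - 1*16 = -179 - 16 = -195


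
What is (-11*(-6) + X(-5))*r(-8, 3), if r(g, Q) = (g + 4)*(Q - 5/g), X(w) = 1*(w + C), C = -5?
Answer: -812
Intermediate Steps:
X(w) = -5 + w (X(w) = 1*(w - 5) = 1*(-5 + w) = -5 + w)
r(g, Q) = (4 + g)*(Q - 5/g)
(-11*(-6) + X(-5))*r(-8, 3) = (-11*(-6) + (-5 - 5))*(-5 - 20/(-8) + 4*3 + 3*(-8)) = (66 - 10)*(-5 - 20*(-⅛) + 12 - 24) = 56*(-5 + 5/2 + 12 - 24) = 56*(-29/2) = -812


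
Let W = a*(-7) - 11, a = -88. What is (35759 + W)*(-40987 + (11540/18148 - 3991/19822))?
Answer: -67019229700413330/44966207 ≈ -1.4904e+9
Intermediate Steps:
W = 605 (W = -88*(-7) - 11 = 616 - 11 = 605)
(35759 + W)*(-40987 + (11540/18148 - 3991/19822)) = (35759 + 605)*(-40987 + (11540/18148 - 3991/19822)) = 36364*(-40987 + (11540*(1/18148) - 3991*1/19822)) = 36364*(-40987 + (2885/4537 - 3991/19822)) = 36364*(-40987 + 39079303/89932414) = 36364*(-3686020773315/89932414) = -67019229700413330/44966207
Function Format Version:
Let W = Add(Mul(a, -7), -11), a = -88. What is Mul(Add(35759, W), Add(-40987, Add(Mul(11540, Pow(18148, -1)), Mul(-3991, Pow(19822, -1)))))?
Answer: Rational(-67019229700413330, 44966207) ≈ -1.4904e+9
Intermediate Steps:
W = 605 (W = Add(Mul(-88, -7), -11) = Add(616, -11) = 605)
Mul(Add(35759, W), Add(-40987, Add(Mul(11540, Pow(18148, -1)), Mul(-3991, Pow(19822, -1))))) = Mul(Add(35759, 605), Add(-40987, Add(Mul(11540, Pow(18148, -1)), Mul(-3991, Pow(19822, -1))))) = Mul(36364, Add(-40987, Add(Mul(11540, Rational(1, 18148)), Mul(-3991, Rational(1, 19822))))) = Mul(36364, Add(-40987, Add(Rational(2885, 4537), Rational(-3991, 19822)))) = Mul(36364, Add(-40987, Rational(39079303, 89932414))) = Mul(36364, Rational(-3686020773315, 89932414)) = Rational(-67019229700413330, 44966207)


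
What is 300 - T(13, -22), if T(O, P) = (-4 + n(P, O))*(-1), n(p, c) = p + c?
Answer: 287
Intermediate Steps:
n(p, c) = c + p
T(O, P) = 4 - O - P (T(O, P) = (-4 + (O + P))*(-1) = (-4 + O + P)*(-1) = 4 - O - P)
300 - T(13, -22) = 300 - (4 - 1*13 - 1*(-22)) = 300 - (4 - 13 + 22) = 300 - 1*13 = 300 - 13 = 287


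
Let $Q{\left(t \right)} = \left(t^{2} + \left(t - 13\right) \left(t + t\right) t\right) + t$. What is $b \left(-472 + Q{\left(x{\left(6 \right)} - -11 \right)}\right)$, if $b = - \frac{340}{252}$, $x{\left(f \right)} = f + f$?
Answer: $- \frac{906100}{63} \approx -14383.0$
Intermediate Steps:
$x{\left(f \right)} = 2 f$
$Q{\left(t \right)} = t + t^{2} + 2 t^{2} \left(-13 + t\right)$ ($Q{\left(t \right)} = \left(t^{2} + \left(-13 + t\right) 2 t t\right) + t = \left(t^{2} + 2 t \left(-13 + t\right) t\right) + t = \left(t^{2} + 2 t^{2} \left(-13 + t\right)\right) + t = t + t^{2} + 2 t^{2} \left(-13 + t\right)$)
$b = - \frac{85}{63}$ ($b = \left(-340\right) \frac{1}{252} = - \frac{85}{63} \approx -1.3492$)
$b \left(-472 + Q{\left(x{\left(6 \right)} - -11 \right)}\right) = - \frac{85 \left(-472 + \left(2 \cdot 6 - -11\right) \left(1 - 25 \left(2 \cdot 6 - -11\right) + 2 \left(2 \cdot 6 - -11\right)^{2}\right)\right)}{63} = - \frac{85 \left(-472 + \left(12 + 11\right) \left(1 - 25 \left(12 + 11\right) + 2 \left(12 + 11\right)^{2}\right)\right)}{63} = - \frac{85 \left(-472 + 23 \left(1 - 575 + 2 \cdot 23^{2}\right)\right)}{63} = - \frac{85 \left(-472 + 23 \left(1 - 575 + 2 \cdot 529\right)\right)}{63} = - \frac{85 \left(-472 + 23 \left(1 - 575 + 1058\right)\right)}{63} = - \frac{85 \left(-472 + 23 \cdot 484\right)}{63} = - \frac{85 \left(-472 + 11132\right)}{63} = \left(- \frac{85}{63}\right) 10660 = - \frac{906100}{63}$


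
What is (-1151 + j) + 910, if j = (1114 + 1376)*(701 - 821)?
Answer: -299041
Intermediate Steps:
j = -298800 (j = 2490*(-120) = -298800)
(-1151 + j) + 910 = (-1151 - 298800) + 910 = -299951 + 910 = -299041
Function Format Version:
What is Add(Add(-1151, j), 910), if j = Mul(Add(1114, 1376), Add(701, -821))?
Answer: -299041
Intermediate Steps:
j = -298800 (j = Mul(2490, -120) = -298800)
Add(Add(-1151, j), 910) = Add(Add(-1151, -298800), 910) = Add(-299951, 910) = -299041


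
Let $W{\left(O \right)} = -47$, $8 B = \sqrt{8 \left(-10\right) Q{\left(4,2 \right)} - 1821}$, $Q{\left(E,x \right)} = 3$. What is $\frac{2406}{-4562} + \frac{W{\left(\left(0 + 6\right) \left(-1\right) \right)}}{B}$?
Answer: $- \frac{1203}{2281} + \frac{376 i \sqrt{229}}{687} \approx -0.5274 + 8.2823 i$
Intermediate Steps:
$B = \frac{3 i \sqrt{229}}{8}$ ($B = \frac{\sqrt{8 \left(-10\right) 3 - 1821}}{8} = \frac{\sqrt{\left(-80\right) 3 - 1821}}{8} = \frac{\sqrt{-240 - 1821}}{8} = \frac{\sqrt{-2061}}{8} = \frac{3 i \sqrt{229}}{8} \approx 5.6748 i$)
$\frac{2406}{-4562} + \frac{W{\left(\left(0 + 6\right) \left(-1\right) \right)}}{B} = \frac{2406}{-4562} - \frac{47}{\frac{3}{8} i \sqrt{229}} = 2406 \left(- \frac{1}{4562}\right) - 47 \left(- \frac{8 i \sqrt{229}}{687}\right) = - \frac{1203}{2281} + \frac{376 i \sqrt{229}}{687}$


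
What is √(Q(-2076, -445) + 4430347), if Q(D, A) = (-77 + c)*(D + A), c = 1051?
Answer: √1974893 ≈ 1405.3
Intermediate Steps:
Q(D, A) = 974*A + 974*D (Q(D, A) = (-77 + 1051)*(D + A) = 974*(A + D) = 974*A + 974*D)
√(Q(-2076, -445) + 4430347) = √((974*(-445) + 974*(-2076)) + 4430347) = √((-433430 - 2022024) + 4430347) = √(-2455454 + 4430347) = √1974893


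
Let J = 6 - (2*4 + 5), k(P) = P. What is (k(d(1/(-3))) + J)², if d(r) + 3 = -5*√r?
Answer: 275/3 + 100*I*√3/3 ≈ 91.667 + 57.735*I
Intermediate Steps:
d(r) = -3 - 5*√r
J = -7 (J = 6 - (8 + 5) = 6 - 1*13 = 6 - 13 = -7)
(k(d(1/(-3))) + J)² = ((-3 - 5*I*√3/3) - 7)² = (-10 - 5*I*√3/3)²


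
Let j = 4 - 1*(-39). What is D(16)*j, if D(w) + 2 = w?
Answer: 602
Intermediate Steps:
D(w) = -2 + w
j = 43 (j = 4 + 39 = 43)
D(16)*j = (-2 + 16)*43 = 14*43 = 602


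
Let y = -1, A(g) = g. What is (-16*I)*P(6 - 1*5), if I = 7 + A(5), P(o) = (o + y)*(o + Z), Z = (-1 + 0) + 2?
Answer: 0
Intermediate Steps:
Z = 1 (Z = -1 + 2 = 1)
P(o) = (1 + o)*(-1 + o) (P(o) = (o - 1)*(o + 1) = (-1 + o)*(1 + o) = (1 + o)*(-1 + o))
I = 12 (I = 7 + 5 = 12)
(-16*I)*P(6 - 1*5) = (-16*12)*(-1 + (6 - 1*5)²) = -192*(-1 + (6 - 5)²) = -192*(-1 + 1²) = -192*(-1 + 1) = -192*0 = 0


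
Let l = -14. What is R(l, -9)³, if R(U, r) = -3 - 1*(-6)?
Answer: 27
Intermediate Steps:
R(U, r) = 3 (R(U, r) = -3 + 6 = 3)
R(l, -9)³ = 3³ = 27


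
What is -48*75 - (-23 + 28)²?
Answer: -3625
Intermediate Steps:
-48*75 - (-23 + 28)² = -3600 - 1*5² = -3600 - 1*25 = -3600 - 25 = -3625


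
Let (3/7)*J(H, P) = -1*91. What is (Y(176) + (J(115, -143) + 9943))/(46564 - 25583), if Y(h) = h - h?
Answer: 29192/62943 ≈ 0.46378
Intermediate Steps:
J(H, P) = -637/3 (J(H, P) = 7*(-1*91)/3 = (7/3)*(-91) = -637/3)
Y(h) = 0
(Y(176) + (J(115, -143) + 9943))/(46564 - 25583) = (0 + (-637/3 + 9943))/(46564 - 25583) = (0 + 29192/3)/20981 = (29192/3)*(1/20981) = 29192/62943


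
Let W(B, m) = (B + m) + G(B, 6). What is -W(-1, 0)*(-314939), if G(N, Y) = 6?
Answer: 1574695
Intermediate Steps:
W(B, m) = 6 + B + m (W(B, m) = (B + m) + 6 = 6 + B + m)
-W(-1, 0)*(-314939) = -(6 - 1 + 0)*(-314939) = -5*(-314939) = -1*(-1574695) = 1574695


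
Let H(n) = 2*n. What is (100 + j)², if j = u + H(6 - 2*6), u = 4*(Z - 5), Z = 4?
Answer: 7056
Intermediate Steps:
u = -4 (u = 4*(4 - 5) = 4*(-1) = -4)
j = -16 (j = -4 + 2*(6 - 2*6) = -4 + 2*(6 - 12) = -4 + 2*(-6) = -4 - 12 = -16)
(100 + j)² = (100 - 16)² = 84² = 7056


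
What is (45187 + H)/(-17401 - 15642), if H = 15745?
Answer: -60932/33043 ≈ -1.8440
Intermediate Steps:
(45187 + H)/(-17401 - 15642) = (45187 + 15745)/(-17401 - 15642) = 60932/(-33043) = 60932*(-1/33043) = -60932/33043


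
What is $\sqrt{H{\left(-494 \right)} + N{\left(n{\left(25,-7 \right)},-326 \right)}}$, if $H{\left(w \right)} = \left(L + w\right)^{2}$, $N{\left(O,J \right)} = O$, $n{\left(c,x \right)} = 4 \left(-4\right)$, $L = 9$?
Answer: $\sqrt{235209} \approx 484.98$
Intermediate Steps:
$n{\left(c,x \right)} = -16$
$H{\left(w \right)} = \left(9 + w\right)^{2}$
$\sqrt{H{\left(-494 \right)} + N{\left(n{\left(25,-7 \right)},-326 \right)}} = \sqrt{\left(9 - 494\right)^{2} - 16} = \sqrt{\left(-485\right)^{2} - 16} = \sqrt{235225 - 16} = \sqrt{235209}$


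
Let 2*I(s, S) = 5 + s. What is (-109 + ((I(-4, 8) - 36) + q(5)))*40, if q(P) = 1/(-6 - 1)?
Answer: -40500/7 ≈ -5785.7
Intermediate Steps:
I(s, S) = 5/2 + s/2 (I(s, S) = (5 + s)/2 = 5/2 + s/2)
q(P) = -⅐ (q(P) = 1/(-7) = -⅐)
(-109 + ((I(-4, 8) - 36) + q(5)))*40 = (-109 + (((5/2 + (½)*(-4)) - 36) - ⅐))*40 = (-109 + (((5/2 - 2) - 36) - ⅐))*40 = (-109 + ((½ - 36) - ⅐))*40 = (-109 + (-71/2 - ⅐))*40 = (-109 - 499/14)*40 = -2025/14*40 = -40500/7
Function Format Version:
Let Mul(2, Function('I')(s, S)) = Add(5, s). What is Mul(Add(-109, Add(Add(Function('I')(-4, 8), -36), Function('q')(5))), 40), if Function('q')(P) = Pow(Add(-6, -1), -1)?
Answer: Rational(-40500, 7) ≈ -5785.7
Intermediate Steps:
Function('I')(s, S) = Add(Rational(5, 2), Mul(Rational(1, 2), s)) (Function('I')(s, S) = Mul(Rational(1, 2), Add(5, s)) = Add(Rational(5, 2), Mul(Rational(1, 2), s)))
Function('q')(P) = Rational(-1, 7) (Function('q')(P) = Pow(-7, -1) = Rational(-1, 7))
Mul(Add(-109, Add(Add(Function('I')(-4, 8), -36), Function('q')(5))), 40) = Mul(Add(-109, Add(Add(Add(Rational(5, 2), Mul(Rational(1, 2), -4)), -36), Rational(-1, 7))), 40) = Mul(Add(-109, Add(Add(Add(Rational(5, 2), -2), -36), Rational(-1, 7))), 40) = Mul(Add(-109, Add(Add(Rational(1, 2), -36), Rational(-1, 7))), 40) = Mul(Add(-109, Add(Rational(-71, 2), Rational(-1, 7))), 40) = Mul(Add(-109, Rational(-499, 14)), 40) = Mul(Rational(-2025, 14), 40) = Rational(-40500, 7)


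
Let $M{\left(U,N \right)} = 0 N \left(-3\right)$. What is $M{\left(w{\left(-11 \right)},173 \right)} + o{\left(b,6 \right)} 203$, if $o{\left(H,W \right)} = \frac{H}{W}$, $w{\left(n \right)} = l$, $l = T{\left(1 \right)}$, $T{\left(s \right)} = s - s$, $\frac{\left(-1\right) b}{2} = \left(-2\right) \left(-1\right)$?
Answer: $- \frac{406}{3} \approx -135.33$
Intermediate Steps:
$b = -4$ ($b = - 2 \left(\left(-2\right) \left(-1\right)\right) = \left(-2\right) 2 = -4$)
$T{\left(s \right)} = 0$
$l = 0$
$w{\left(n \right)} = 0$
$M{\left(U,N \right)} = 0$ ($M{\left(U,N \right)} = 0 \left(-3\right) = 0$)
$M{\left(w{\left(-11 \right)},173 \right)} + o{\left(b,6 \right)} 203 = 0 + - \frac{4}{6} \cdot 203 = 0 + \left(-4\right) \frac{1}{6} \cdot 203 = 0 - \frac{406}{3} = - \frac{406}{3}$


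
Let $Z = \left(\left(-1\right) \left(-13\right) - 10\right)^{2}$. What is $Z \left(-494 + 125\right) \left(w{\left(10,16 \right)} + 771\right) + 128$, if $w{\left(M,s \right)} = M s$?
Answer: $-3091723$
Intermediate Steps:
$Z = 9$ ($Z = \left(13 - 10\right)^{2} = 3^{2} = 9$)
$Z \left(-494 + 125\right) \left(w{\left(10,16 \right)} + 771\right) + 128 = 9 \left(-494 + 125\right) \left(10 \cdot 16 + 771\right) + 128 = 9 \left(- 369 \left(160 + 771\right)\right) + 128 = 9 \left(\left(-369\right) 931\right) + 128 = 9 \left(-343539\right) + 128 = -3091851 + 128 = -3091723$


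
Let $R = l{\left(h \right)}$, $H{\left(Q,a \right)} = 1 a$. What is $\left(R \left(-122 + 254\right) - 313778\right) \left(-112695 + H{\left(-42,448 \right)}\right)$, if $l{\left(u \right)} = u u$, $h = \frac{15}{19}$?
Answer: $\frac{12711317003026}{361} \approx 3.5211 \cdot 10^{10}$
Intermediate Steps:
$H{\left(Q,a \right)} = a$
$h = \frac{15}{19}$ ($h = 15 \cdot \frac{1}{19} = \frac{15}{19} \approx 0.78947$)
$l{\left(u \right)} = u^{2}$
$R = \frac{225}{361}$ ($R = \left(\frac{15}{19}\right)^{2} = \frac{225}{361} \approx 0.62327$)
$\left(R \left(-122 + 254\right) - 313778\right) \left(-112695 + H{\left(-42,448 \right)}\right) = \left(\frac{225 \left(-122 + 254\right)}{361} - 313778\right) \left(-112695 + 448\right) = \left(\frac{225}{361} \cdot 132 - 313778\right) \left(-112247\right) = \left(\frac{29700}{361} - 313778\right) \left(-112247\right) = \left(- \frac{113244158}{361}\right) \left(-112247\right) = \frac{12711317003026}{361}$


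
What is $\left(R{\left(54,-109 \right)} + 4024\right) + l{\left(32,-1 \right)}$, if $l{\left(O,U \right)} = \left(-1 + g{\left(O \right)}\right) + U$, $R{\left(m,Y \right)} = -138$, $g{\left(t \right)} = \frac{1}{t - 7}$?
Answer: $\frac{97101}{25} \approx 3884.0$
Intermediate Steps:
$g{\left(t \right)} = \frac{1}{-7 + t}$
$l{\left(O,U \right)} = -1 + U + \frac{1}{-7 + O}$ ($l{\left(O,U \right)} = \left(-1 + \frac{1}{-7 + O}\right) + U = -1 + U + \frac{1}{-7 + O}$)
$\left(R{\left(54,-109 \right)} + 4024\right) + l{\left(32,-1 \right)} = \left(-138 + 4024\right) + \frac{1 + \left(-1 - 1\right) \left(-7 + 32\right)}{-7 + 32} = 3886 + \frac{1 - 50}{25} = 3886 + \frac{1}{25} \left(-49\right) = 3886 - \frac{49}{25} = \frac{97101}{25}$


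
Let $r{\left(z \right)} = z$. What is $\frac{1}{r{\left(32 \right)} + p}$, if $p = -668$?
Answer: $- \frac{1}{636} \approx -0.0015723$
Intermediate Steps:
$\frac{1}{r{\left(32 \right)} + p} = \frac{1}{32 - 668} = \frac{1}{-636} = - \frac{1}{636}$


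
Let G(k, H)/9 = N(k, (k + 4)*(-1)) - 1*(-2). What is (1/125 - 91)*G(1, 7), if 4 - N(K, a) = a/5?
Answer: -716562/125 ≈ -5732.5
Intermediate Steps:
N(K, a) = 4 - a/5
G(k, H) = 306/5 + 9*k/5 (G(k, H) = 9*((4 - (k + 4)*(-1)/5) - 1*(-2)) = 9*((4 - (4 + k)*(-1)/5) + 2) = 9*((4 - (-4 - k)/5) + 2) = 9*((4 + (4/5 + k/5)) + 2) = 9*((24/5 + k/5) + 2) = 9*(34/5 + k/5) = 306/5 + 9*k/5)
(1/125 - 91)*G(1, 7) = (1/125 - 91)*(306/5 + (9/5)*1) = (1/125 - 91)*(306/5 + 9/5) = -11374/125*63 = -716562/125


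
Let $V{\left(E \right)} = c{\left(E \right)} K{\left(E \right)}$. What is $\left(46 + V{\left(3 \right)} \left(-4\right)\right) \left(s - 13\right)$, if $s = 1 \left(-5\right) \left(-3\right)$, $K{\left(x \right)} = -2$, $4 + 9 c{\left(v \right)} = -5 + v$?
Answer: $\frac{244}{3} \approx 81.333$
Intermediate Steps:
$c{\left(v \right)} = -1 + \frac{v}{9}$ ($c{\left(v \right)} = - \frac{4}{9} + \frac{-5 + v}{9} = - \frac{4}{9} + \left(- \frac{5}{9} + \frac{v}{9}\right) = -1 + \frac{v}{9}$)
$V{\left(E \right)} = 2 - \frac{2 E}{9}$ ($V{\left(E \right)} = \left(-1 + \frac{E}{9}\right) \left(-2\right) = 2 - \frac{2 E}{9}$)
$s = 15$ ($s = \left(-5\right) \left(-3\right) = 15$)
$\left(46 + V{\left(3 \right)} \left(-4\right)\right) \left(s - 13\right) = \left(46 + \left(2 - \frac{2}{3}\right) \left(-4\right)\right) \left(15 - 13\right) = \left(46 + \frac{4}{3} \left(-4\right)\right) 2 = \left(46 - \frac{16}{3}\right) 2 = \frac{122}{3} \cdot 2 = \frac{244}{3}$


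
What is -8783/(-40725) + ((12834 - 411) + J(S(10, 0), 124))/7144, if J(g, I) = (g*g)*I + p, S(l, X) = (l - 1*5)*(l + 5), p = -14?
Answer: 28973789777/290939400 ≈ 99.587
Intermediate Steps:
S(l, X) = (-5 + l)*(5 + l) (S(l, X) = (l - 5)*(5 + l) = (-5 + l)*(5 + l))
J(g, I) = -14 + I*g² (J(g, I) = (g*g)*I - 14 = g²*I - 14 = I*g² - 14 = -14 + I*g²)
-8783/(-40725) + ((12834 - 411) + J(S(10, 0), 124))/7144 = -8783/(-40725) + ((12834 - 411) + (-14 + 124*(-25 + 10²)²))/7144 = -8783*(-1/40725) + (12423 + (-14 + 124*(-25 + 100)²))*(1/7144) = 8783/40725 + (12423 + (-14 + 124*75²))*(1/7144) = 8783/40725 + (12423 + (-14 + 124*5625))*(1/7144) = 8783/40725 + (12423 + (-14 + 697500))*(1/7144) = 8783/40725 + (12423 + 697486)*(1/7144) = 8783/40725 + 709909*(1/7144) = 8783/40725 + 709909/7144 = 28973789777/290939400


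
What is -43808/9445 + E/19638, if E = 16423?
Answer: -705186269/185480910 ≈ -3.8019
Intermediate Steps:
-43808/9445 + E/19638 = -43808/9445 + 16423/19638 = -705186269/185480910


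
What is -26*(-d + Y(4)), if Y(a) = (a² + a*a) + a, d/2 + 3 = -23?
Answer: -2288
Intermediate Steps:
d = -52 (d = -6 + 2*(-23) = -6 - 46 = -52)
Y(a) = a + 2*a² (Y(a) = (a² + a²) + a = 2*a² + a = a + 2*a²)
-26*(-d + Y(4)) = -26*(-1*(-52) + 4*(1 + 2*4)) = -26*(52 + 4*(1 + 8)) = -26*(52 + 4*9) = -26*(52 + 36) = -26*88 = -2288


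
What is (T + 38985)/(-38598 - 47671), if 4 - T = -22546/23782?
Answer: -463629472/1025824679 ≈ -0.45196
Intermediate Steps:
T = 58837/11891 (T = 4 - (-22546)/23782 = 4 - 1*(-11273/11891) = 4 + 11273/11891 = 58837/11891 ≈ 4.9480)
(T + 38985)/(-38598 - 47671) = (58837/11891 + 38985)/(-38598 - 47671) = (463629472/11891)/(-86269) = (463629472/11891)*(-1/86269) = -463629472/1025824679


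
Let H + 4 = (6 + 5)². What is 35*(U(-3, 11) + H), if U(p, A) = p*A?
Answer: 2940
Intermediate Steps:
U(p, A) = A*p
H = 117 (H = -4 + (6 + 5)² = -4 + 11² = -4 + 121 = 117)
35*(U(-3, 11) + H) = 35*(11*(-3) + 117) = 35*(-33 + 117) = 35*84 = 2940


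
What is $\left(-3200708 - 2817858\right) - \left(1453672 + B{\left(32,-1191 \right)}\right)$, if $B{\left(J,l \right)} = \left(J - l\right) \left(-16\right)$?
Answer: $-7452670$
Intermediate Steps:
$B{\left(J,l \right)} = - 16 J + 16 l$
$\left(-3200708 - 2817858\right) - \left(1453672 + B{\left(32,-1191 \right)}\right) = \left(-3200708 - 2817858\right) - \left(1453672 - 19056 - 512\right) = -6018566 - 1434104 = -7452670$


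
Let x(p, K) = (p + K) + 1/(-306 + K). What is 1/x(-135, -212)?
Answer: -518/179747 ≈ -0.0028818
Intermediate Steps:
x(p, K) = K + p + 1/(-306 + K) (x(p, K) = (K + p) + 1/(-306 + K) = K + p + 1/(-306 + K))
1/x(-135, -212) = 1/((1 + (-212)**2 - 306*(-212) - 306*(-135) - 212*(-135))/(-306 - 212)) = 1/((1 + 44944 + 64872 + 41310 + 28620)/(-518)) = 1/(-1/518*179747) = 1/(-179747/518) = -518/179747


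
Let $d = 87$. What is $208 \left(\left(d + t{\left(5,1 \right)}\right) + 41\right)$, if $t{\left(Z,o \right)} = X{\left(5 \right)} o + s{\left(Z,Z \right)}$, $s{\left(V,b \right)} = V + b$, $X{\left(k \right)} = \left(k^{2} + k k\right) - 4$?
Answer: $38272$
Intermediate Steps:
$X{\left(k \right)} = -4 + 2 k^{2}$ ($X{\left(k \right)} = \left(k^{2} + k^{2}\right) - 4 = 2 k^{2} - 4 = -4 + 2 k^{2}$)
$t{\left(Z,o \right)} = 2 Z + 46 o$ ($t{\left(Z,o \right)} = \left(-4 + 2 \cdot 5^{2}\right) o + \left(Z + Z\right) = \left(-4 + 2 \cdot 25\right) o + 2 Z = \left(-4 + 50\right) o + 2 Z = 46 o + 2 Z = 2 Z + 46 o$)
$208 \left(\left(d + t{\left(5,1 \right)}\right) + 41\right) = 208 \left(\left(87 + \left(2 \cdot 5 + 46 \cdot 1\right)\right) + 41\right) = 208 \left(\left(87 + \left(10 + 46\right)\right) + 41\right) = 208 \left(\left(87 + 56\right) + 41\right) = 208 \left(143 + 41\right) = 208 \cdot 184 = 38272$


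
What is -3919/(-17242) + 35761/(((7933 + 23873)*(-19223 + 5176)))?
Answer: 39779769259/175076397351 ≈ 0.22721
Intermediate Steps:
-3919/(-17242) + 35761/(((7933 + 23873)*(-19223 + 5176))) = -3919*(-1/17242) + 35761/((31806*(-14047))) = 3919/17242 + 35761/(-446778882) = 3919/17242 + 35761*(-1/446778882) = 3919/17242 - 3251/40616262 = 39779769259/175076397351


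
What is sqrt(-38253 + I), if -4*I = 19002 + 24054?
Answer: I*sqrt(49017) ≈ 221.4*I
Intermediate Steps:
I = -10764 (I = -(19002 + 24054)/4 = -1/4*43056 = -10764)
sqrt(-38253 + I) = sqrt(-38253 - 10764) = sqrt(-49017) = I*sqrt(49017)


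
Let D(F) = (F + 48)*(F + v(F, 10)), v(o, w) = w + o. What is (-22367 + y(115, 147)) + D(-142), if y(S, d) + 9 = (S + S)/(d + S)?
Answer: 442895/131 ≈ 3380.9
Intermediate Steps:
v(o, w) = o + w
y(S, d) = -9 + 2*S/(S + d) (y(S, d) = -9 + (S + S)/(d + S) = -9 + (2*S)/(S + d) = -9 + 2*S/(S + d))
D(F) = (10 + 2*F)*(48 + F) (D(F) = (F + 48)*(F + (F + 10)) = (48 + F)*(F + (10 + F)) = (48 + F)*(10 + 2*F) = (10 + 2*F)*(48 + F))
(-22367 + y(115, 147)) + D(-142) = (-22367 + (-9*147 - 7*115)/(115 + 147)) + (480 + 2*(-142)² + 106*(-142)) = (-22367 + (-1323 - 805)/262) + (480 + 2*20164 - 15052) = (-22367 + (1/262)*(-2128)) + (480 + 40328 - 15052) = (-22367 - 1064/131) + 25756 = -2931141/131 + 25756 = 442895/131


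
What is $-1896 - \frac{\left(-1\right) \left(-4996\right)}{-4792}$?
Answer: $- \frac{2270159}{1198} \approx -1895.0$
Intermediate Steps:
$-1896 - \frac{\left(-1\right) \left(-4996\right)}{-4792} = -1896 - 4996 \left(- \frac{1}{4792}\right) = -1896 - - \frac{1249}{1198} = -1896 + \frac{1249}{1198} = - \frac{2270159}{1198}$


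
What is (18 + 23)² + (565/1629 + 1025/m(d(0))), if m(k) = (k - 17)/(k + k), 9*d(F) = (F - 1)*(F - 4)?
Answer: 394740386/242721 ≈ 1626.3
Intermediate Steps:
d(F) = (-1 + F)*(-4 + F)/9 (d(F) = ((F - 1)*(F - 4))/9 = ((-1 + F)*(-4 + F))/9 = (-1 + F)*(-4 + F)/9)
m(k) = (-17 + k)/(2*k) (m(k) = (-17 + k)/((2*k)) = (-17 + k)*(1/(2*k)) = (-17 + k)/(2*k))
(18 + 23)² + (565/1629 + 1025/m(d(0))) = (18 + 23)² + (565/1629 + 1025/(((-17 + (4/9 - 5/9*0 + (⅑)*0²))/(2*(4/9 - 5/9*0 + (⅑)*0²))))) = 41² + (565*(1/1629) + 1025/(((-17 + (4/9 + 0 + (⅑)*0))/(2*(4/9 + 0 + (⅑)*0))))) = 1681 + (565/1629 + 1025/(((-17 + (4/9 + 0 + 0))/(2*(4/9 + 0 + 0))))) = 1681 + (565/1629 + 1025/(((-17 + 4/9)/(2*(4/9))))) = 1681 + (565/1629 + 1025/(((½)*(9/4)*(-149/9)))) = 1681 + (565/1629 + 1025/(-149/8)) = 1681 + (565/1629 + 1025*(-8/149)) = 1681 + (565/1629 - 8200/149) = 1681 - 13273615/242721 = 394740386/242721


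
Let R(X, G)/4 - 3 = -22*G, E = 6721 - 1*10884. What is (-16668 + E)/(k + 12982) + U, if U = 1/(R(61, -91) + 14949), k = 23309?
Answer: -478430948/833567979 ≈ -0.57396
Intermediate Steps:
E = -4163 (E = 6721 - 10884 = -4163)
R(X, G) = 12 - 88*G (R(X, G) = 12 + 4*(-22*G) = 12 - 88*G)
U = 1/22969 (U = 1/((12 - 88*(-91)) + 14949) = 1/((12 + 8008) + 14949) = 1/(8020 + 14949) = 1/22969 ≈ 4.3537e-5)
(-16668 + E)/(k + 12982) + U = (-16668 - 4163)/(23309 + 12982) + 1/22969 = -20831/36291 + 1/22969 = -478430948/833567979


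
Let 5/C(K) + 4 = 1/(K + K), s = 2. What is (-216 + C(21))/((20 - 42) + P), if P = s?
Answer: 18141/1670 ≈ 10.863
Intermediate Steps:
P = 2
C(K) = 5/(-4 + 1/(2*K)) (C(K) = 5/(-4 + 1/(K + K)) = 5/(-4 + 1/(2*K)))
(-216 + C(21))/((20 - 42) + P) = (-216 - 10*21/(-1 + 8*21))/((20 - 42) + 2) = (-216 - 10*21/(-1 + 168))/(-22 + 2) = (-216 - 10*21/167)/(-20) = (-216 - 10*21*1/167)*(-1/20) = (-216 - 210/167)*(-1/20) = -36282/167*(-1/20) = 18141/1670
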